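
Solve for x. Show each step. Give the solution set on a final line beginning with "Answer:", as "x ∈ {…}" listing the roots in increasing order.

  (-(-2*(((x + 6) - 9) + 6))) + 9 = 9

Step 1. [(-(-2*(((x + 6) - 9) + 6))) + 9 = 9] 9 comes off first (subtract 9). So sub: -(-2*(((x + 6) - 9) + 6)) = 0.
Step 2. [-(-2*(((x + 6) - 9) + 6)) = 0] LHS negated; negate both sides. So neg: -2*(((x + 6) - 9) + 6) = 0.
Step 3. [-2*(((x + 6) - 9) + 6) = 0] divide by the outer -2. So div: ((x + 6) - 9) + 6 = 0.
Step 4. [((x + 6) - 9) + 6 = 0] the outer +6 inverts by subtracting 6. So sub: (x + 6) - 9 = -6.
Step 5. [(x + 6) - 9 = -6] add 9: x sits inside (… - 9). So sub: x + 6 = 3.
Step 6. [x + 6 = 3] 6 comes off first (subtract 6), so sub: x = -3.

Answer: x ∈ {-3}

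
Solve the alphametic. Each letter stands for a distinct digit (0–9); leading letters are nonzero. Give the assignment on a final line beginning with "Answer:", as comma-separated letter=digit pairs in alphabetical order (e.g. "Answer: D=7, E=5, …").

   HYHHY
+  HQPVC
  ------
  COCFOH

Step 1. [col 1: Y + C ≡ H (mod 10)] H=7 is one option consistent with column 1 (Y + C ≡ H (mod 10), carry-in 0) — take it ⇒ H=7.
Step 2. [col 1: Y + C ≡ H (mod 10)] several values work for Y in column 1 (Y + C ≡ H (mod 10), carry-in 0); try Y=6. So Y=6.
Step 3. [col 1: Y + C ≡ H (mod 10)] in column 1 we have Y+C≡H with carry-in 0; given Y=6, H=7 and digits 6,7 already taken and all letters distinct, that pins C to 1 ⇒ C=1.
Step 4. [col 2: H + V ≡ O (mod 10)] no forcing yet in column 2 (carry-in 0); V=8 is free and consistent — try it ⇒ V=8.
Step 5. [col 2: H + V ≡ O (mod 10)] column 2 reads H+V+carry(0)=O with H=7, V=8; with digits 1,6,7,8 already taken and all letters distinct, the only value for O is 5, so O=5.
Step 6. [col 3: H + P ≡ F (mod 10)] several values work for P in column 3 (H + P ≡ F (mod 10), carry-in 1); try P=2 ⇒ P=2.
Step 7. [col 3: H + P ≡ F (mod 10)] in column 3 we have H+P≡F with carry-in 1; given H=7, P=2 and digits 1,2,5,6,7,8 already taken and all letters distinct, that pins F to 0 ⇒ F=0.
Step 8. [col 4: Y + Q ≡ C (mod 10)] in column 4 we have Y+Q≡C with carry-in 1; given Y=6, C=1 and digits 0,1,2,5,6,7,8 already taken and all letters distinct, that pins Q to 4. So Q=4.

Answer: C=1, F=0, H=7, O=5, P=2, Q=4, V=8, Y=6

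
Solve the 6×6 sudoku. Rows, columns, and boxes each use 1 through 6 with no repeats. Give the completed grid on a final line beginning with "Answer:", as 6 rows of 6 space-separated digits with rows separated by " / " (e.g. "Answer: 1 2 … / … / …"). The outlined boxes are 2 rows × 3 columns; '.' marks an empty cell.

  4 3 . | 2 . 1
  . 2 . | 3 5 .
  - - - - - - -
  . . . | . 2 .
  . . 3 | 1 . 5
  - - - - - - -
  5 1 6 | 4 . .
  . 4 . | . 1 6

Step 1. [r4c2∈{6}] r4c2 is down to just 6, so r4c2=6.
Step 2. [r3c3∈{1,4,5}] r3c3 is the only open cell in col 3 admitting 4. So r3c3=4.
Step 3. [r6c3∈{2}] only 2 remains possible at r6c3. So r6c3=2.
Step 4. [r5c6∈{2,3}] across row 5, 2 lands solely at r5c6, so r5c6=2.
Step 5. [r3c1∈{1}] r3c1's peers cover all but 1 ⇒ r3c1=1.
Step 6. [r2c1∈{6}] r2c1's peers cover all but 6. So r2c1=6.
Step 7. [r3c6∈{3}] r3c6 is down to just 3. So r3c6=3.
Step 8. [r1c3∈{5}] only 5 remains possible at r1c3, so r1c3=5.
Step 9. [r1c5∈{6}] r1c5 has the single candidate 6, so r1c5=6.
Step 10. [r3c2∈{5}] only 5 remains possible at r3c2. So r3c2=5.
Step 11. [r6c4∈{5}] nothing but 5 survives at r6c4. So r6c4=5.
Step 12. [r4c1∈{2}] r4c1 is down to just 2. So r4c1=2.
Step 13. [r3c4∈{6}] only 6 remains possible at r3c4, so r3c4=6.
Step 14. [r5c5∈{3}] r5c5 has the single candidate 3 ⇒ r5c5=3.
Step 15. [r4c5∈{4}] r4c5 has the single candidate 4. So r4c5=4.
Step 16. [r6c1∈{3}] r6c1's peers cover all but 3 ⇒ r6c1=3.
Step 17. [r2c6∈{4}] only 4 remains possible at r2c6, so r2c6=4.
Step 18. [r2c3∈{1}] only 1 remains possible at r2c3, so r2c3=1.

Answer: 4 3 5 2 6 1 / 6 2 1 3 5 4 / 1 5 4 6 2 3 / 2 6 3 1 4 5 / 5 1 6 4 3 2 / 3 4 2 5 1 6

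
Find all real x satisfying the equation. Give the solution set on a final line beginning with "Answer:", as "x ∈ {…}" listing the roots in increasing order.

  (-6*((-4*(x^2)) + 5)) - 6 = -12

Step 1. [(-6*((-4*(x^2)) + 5)) - 6 = -12] -6 is outermost — add 6 both sides ⇒ sub: -6*((-4*(x^2)) + 5) = -6.
Step 2. [-6*((-4*(x^2)) + 5) = -6] -6·(inner) — divide through by -6 ⇒ div: (-4*(x^2)) + 5 = 1.
Step 3. [(-4*(x^2)) + 5 = 1] subtract 5: x sits inside (… + 5). So sub: -4*(x^2) = -4.
Step 4. [-4*(x^2) = -4] LHS = -4·(…); ÷-4 both sides, so div: x^2 = 1.
Step 5. [x^2 = 1] √ both sides: 1 ≥ 0 gives two branches. So sqrt: x = 1 or -1.

Answer: x ∈ {-1, 1}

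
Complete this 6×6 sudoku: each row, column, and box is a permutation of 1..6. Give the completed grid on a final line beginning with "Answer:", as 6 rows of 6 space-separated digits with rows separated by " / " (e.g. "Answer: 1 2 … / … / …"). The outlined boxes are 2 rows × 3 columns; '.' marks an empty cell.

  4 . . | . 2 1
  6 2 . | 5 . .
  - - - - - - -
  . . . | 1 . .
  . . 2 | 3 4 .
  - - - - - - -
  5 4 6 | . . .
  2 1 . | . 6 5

Step 1. [r4c2∈{5,6}] 5 has one home in row 4: r4c2 ⇒ r4c2=5.
Step 2. [r6c3∈{3}] nothing but 3 survives at r6c3. So r6c3=3.
Step 3. [r3c6∈{2,6}] across row 3, 2 lands solely at r3c6. So r3c6=2.
Step 4. [r5c6∈{3}] nothing but 3 survives at r5c6 ⇒ r5c6=3.
Step 5. [r3c1∈{3}] r3c1 is down to just 3, so r3c1=3.
Step 6. [r1c4∈{6}] r1c4 is down to just 6 ⇒ r1c4=6.
Step 7. [r2c5∈{3}] r2c5's peers cover all but 3, so r2c5=3.
Step 8. [r4c6∈{6}] r4c6's peers cover all but 6, so r4c6=6.
Step 9. [r1c2∈{3}] r1c2 is down to just 3, so r1c2=3.
Step 10. [r6c4∈{4}] only 4 remains possible at r6c4 ⇒ r6c4=4.
Step 11. [r3c2∈{6}] only 6 remains possible at r3c2, so r3c2=6.
Step 12. [r5c4∈{2}] only 2 remains possible at r5c4, so r5c4=2.
Step 13. [r5c5∈{1}] r5c5's peers cover all but 1 ⇒ r5c5=1.
Step 14. [r4c1∈{1}] nothing but 1 survives at r4c1 ⇒ r4c1=1.
Step 15. [r3c5∈{5}] only 5 remains possible at r3c5. So r3c5=5.
Step 16. [r2c3∈{1}] r2c3's peers cover all but 1, so r2c3=1.
Step 17. [r1c3∈{5}] r1c3 is down to just 5 ⇒ r1c3=5.
Step 18. [r3c3∈{4}] only 4 remains possible at r3c3 ⇒ r3c3=4.
Step 19. [r2c6∈{4}] r2c6 has the single candidate 4, so r2c6=4.

Answer: 4 3 5 6 2 1 / 6 2 1 5 3 4 / 3 6 4 1 5 2 / 1 5 2 3 4 6 / 5 4 6 2 1 3 / 2 1 3 4 6 5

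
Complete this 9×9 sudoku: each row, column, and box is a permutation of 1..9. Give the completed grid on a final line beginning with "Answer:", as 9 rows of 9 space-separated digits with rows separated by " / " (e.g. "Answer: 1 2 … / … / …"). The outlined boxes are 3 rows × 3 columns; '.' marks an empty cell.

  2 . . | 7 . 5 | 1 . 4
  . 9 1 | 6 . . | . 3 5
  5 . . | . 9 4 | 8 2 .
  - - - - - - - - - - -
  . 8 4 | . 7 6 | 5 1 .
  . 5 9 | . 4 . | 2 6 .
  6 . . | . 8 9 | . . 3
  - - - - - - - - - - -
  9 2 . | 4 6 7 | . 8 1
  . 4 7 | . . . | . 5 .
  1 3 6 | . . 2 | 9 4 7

Step 1. [r3c4∈{1,3}] across row 3, 1 lands solely at r3c4 ⇒ r3c4=1.
Step 2. [r5c4∈{3}] r5c4 is down to just 3 ⇒ r5c4=3.
Step 3. [r8c6∈{1,3,8}] across col 6, 3 lands solely at r8c6. So r8c6=3.
Step 4. [r3c2∈{6,7}] in row 3, 7 fits only at r3c2. So r3c2=7.
Step 5. [r8c1∈{8}] nothing but 8 survives at r8c1, so r8c1=8.
Step 6. [r6c4∈{2,5}] row 6 places 5 nowhere but r6c4. So r6c4=5.
Step 7. [r3c3∈{3}] r3c3 is down to just 3, so r3c3=3.
Step 8. [r8c7∈{6}] r8c7 has the single candidate 6. So r8c7=6.
Step 9. [r6c7∈{4,7}] in row 6, 4 fits only at r6c7 ⇒ r6c7=4.
Step 10. [r4c9∈{9}] r4c9 has the single candidate 9 ⇒ r4c9=9.
Step 11. [r7c3∈{5}] r7c3's peers cover all but 5 ⇒ r7c3=5.
Step 12. [r9c4∈{8}] r9c4's peers cover all but 8. So r9c4=8.
Step 13. [r1c8∈{9}] r1c8 has the single candidate 9 ⇒ r1c8=9.
Step 14. [r1c3∈{8}] nothing but 8 survives at r1c3, so r1c3=8.
Step 15. [r3c9∈{6}] r3c9 is down to just 6. So r3c9=6.
Step 16. [r2c5∈{2}] r2c5 has the single candidate 2. So r2c5=2.
Step 17. [r4c4∈{2}] r4c4 has the single candidate 2 ⇒ r4c4=2.
Step 18. [r1c2∈{6}] r1c2 has the single candidate 6, so r1c2=6.
Step 19. [r2c7∈{7}] r2c7 has the single candidate 7. So r2c7=7.
Step 20. [r8c5∈{1}] r8c5 is down to just 1 ⇒ r8c5=1.
Step 21. [r6c3∈{2}] only 2 remains possible at r6c3 ⇒ r6c3=2.
Step 22. [r8c4∈{9}] only 9 remains possible at r8c4, so r8c4=9.
Step 23. [r5c6∈{1}] r5c6's peers cover all but 1 ⇒ r5c6=1.
Step 24. [r5c9∈{8}] nothing but 8 survives at r5c9 ⇒ r5c9=8.
Step 25. [r4c1∈{3}] r4c1's peers cover all but 3. So r4c1=3.
Step 26. [r8c9∈{2}] r8c9 is down to just 2. So r8c9=2.
Step 27. [r6c8∈{7}] nothing but 7 survives at r6c8, so r6c8=7.
Step 28. [r5c1∈{7}] r5c1 is down to just 7. So r5c1=7.
Step 29. [r1c5∈{3}] only 3 remains possible at r1c5. So r1c5=3.
Step 30. [r6c2∈{1}] r6c2 has the single candidate 1 ⇒ r6c2=1.
Step 31. [r2c1∈{4}] r2c1's peers cover all but 4 ⇒ r2c1=4.
Step 32. [r9c5∈{5}] nothing but 5 survives at r9c5. So r9c5=5.
Step 33. [r7c7∈{3}] r7c7 is down to just 3. So r7c7=3.
Step 34. [r2c6∈{8}] r2c6's peers cover all but 8. So r2c6=8.

Answer: 2 6 8 7 3 5 1 9 4 / 4 9 1 6 2 8 7 3 5 / 5 7 3 1 9 4 8 2 6 / 3 8 4 2 7 6 5 1 9 / 7 5 9 3 4 1 2 6 8 / 6 1 2 5 8 9 4 7 3 / 9 2 5 4 6 7 3 8 1 / 8 4 7 9 1 3 6 5 2 / 1 3 6 8 5 2 9 4 7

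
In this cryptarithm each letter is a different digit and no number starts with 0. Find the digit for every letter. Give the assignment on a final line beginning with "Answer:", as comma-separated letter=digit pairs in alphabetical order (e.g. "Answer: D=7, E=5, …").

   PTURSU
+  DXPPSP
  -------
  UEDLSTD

Step 1. [col 1: U + P ≡ D (mod 10)] no forcing yet in column 1 (carry-in 0); D=9 is free and consistent — try it ⇒ D=9.
Step 2. [col 1: U + P ≡ D (mod 10)] no forcing yet in column 1 (carry-in 0); U=1 is free and consistent — try it ⇒ U=1.
Step 3. [col 1: U + P ≡ D (mod 10)] in column 1 we have U+P≡D with carry-in 0; given U=1, D=9 and digits 1,9 already taken and all letters distinct, that pins P to 8 ⇒ P=8.
Step 4. [col 2: S + S ≡ T (mod 10)] column 2 (S + S ≡ T (mod 10), carry-in 0) doesn't pin T yet; pick T=6 and continue, so T=6.
Step 5. [col 2: S + S ≡ T (mod 10)] from column 2 (T=6, carry-in 0, digits 1,6,8,9 already taken and all letters distinct): S must equal 3, so S=3.
Step 6. [col 3: R + P ≡ S (mod 10)] column 3: given P=8, S=3, carry-in 0, and digits 1,3,6,8,9 already taken and all letters distinct, R+P≡S (mod 10) forces R=5 ⇒ R=5.
Step 7. [col 4: U + P ≡ L (mod 10)] in column 4 we have U+P≡L with carry-in 1; given U=1, P=8 and digits 1,3,5,6,8,9 already taken and all letters distinct, that pins L to 0, so L=0.
Step 8. [col 5: T + X ≡ D (mod 10)] in column 5 we have T+X≡D with carry-in 1; given T=6, D=9 and digits 0,1,3,5,6,8,9 already taken and all letters distinct, that pins X to 2. So X=2.
Step 9. [col 6: P + D ≡ E (mod 10)] from column 6 (P=8, D=9, carry-in 0, digits 0,1,2,3,5,6,8,9 already taken and all letters distinct): E must equal 7, so E=7.

Answer: D=9, E=7, L=0, P=8, R=5, S=3, T=6, U=1, X=2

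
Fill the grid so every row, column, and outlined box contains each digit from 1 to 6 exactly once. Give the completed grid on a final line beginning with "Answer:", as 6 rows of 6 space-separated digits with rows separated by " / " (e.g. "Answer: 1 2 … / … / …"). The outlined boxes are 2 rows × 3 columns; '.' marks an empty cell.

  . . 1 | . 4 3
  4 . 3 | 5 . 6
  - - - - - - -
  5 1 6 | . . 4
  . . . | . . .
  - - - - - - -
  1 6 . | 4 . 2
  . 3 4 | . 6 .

Step 1. [r1c4∈{2}] nothing but 2 survives at r1c4, so r1c4=2.
Step 2. [r6c6∈{1,5}] row 6 places 5 nowhere but r6c6, so r6c6=5.
Step 3. [r4c1∈{2,3}] across col 1, 3 lands solely at r4c1 ⇒ r4c1=3.
Step 4. [r3c5∈{2,3}] row 3 places 2 nowhere but r3c5 ⇒ r3c5=2.
Step 5. [r4c6∈{1}] r4c6 has the single candidate 1. So r4c6=1.
Step 6. [r2c2∈{2}] r2c2's peers cover all but 2 ⇒ r2c2=2.
Step 7. [r4c4∈{6}] r4c4 has the single candidate 6 ⇒ r4c4=6.
Step 8. [r5c3∈{5}] nothing but 5 survives at r5c3, so r5c3=5.
Step 9. [r5c5∈{3}] r5c5 has the single candidate 3. So r5c5=3.
Step 10. [r1c2∈{5}] r1c2's peers cover all but 5 ⇒ r1c2=5.
Step 11. [r3c4∈{3}] r3c4's peers cover all but 3, so r3c4=3.
Step 12. [r2c5∈{1}] r2c5's peers cover all but 1. So r2c5=1.
Step 13. [r6c4∈{1}] r6c4's peers cover all but 1. So r6c4=1.
Step 14. [r6c1∈{2}] r6c1 has the single candidate 2 ⇒ r6c1=2.
Step 15. [r1c1∈{6}] nothing but 6 survives at r1c1 ⇒ r1c1=6.
Step 16. [r4c2∈{4}] only 4 remains possible at r4c2, so r4c2=4.
Step 17. [r4c3∈{2}] only 2 remains possible at r4c3. So r4c3=2.
Step 18. [r4c5∈{5}] r4c5 is down to just 5, so r4c5=5.

Answer: 6 5 1 2 4 3 / 4 2 3 5 1 6 / 5 1 6 3 2 4 / 3 4 2 6 5 1 / 1 6 5 4 3 2 / 2 3 4 1 6 5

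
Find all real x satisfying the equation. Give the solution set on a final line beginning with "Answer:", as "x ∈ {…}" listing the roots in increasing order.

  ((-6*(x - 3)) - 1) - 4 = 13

Step 1. [((-6*(x - 3)) - 1) - 4 = 13] add 4: x sits inside (… - 4) ⇒ sub: (-6*(x - 3)) - 1 = 17.
Step 2. [(-6*(x - 3)) - 1 = 17] add 1: x sits inside (… - 1), so sub: -6*(x - 3) = 18.
Step 3. [-6*(x - 3) = 18] -6 out front; divide by -6, so div: x - 3 = -3.
Step 4. [x - 3 = -3] peel the -3: add 3 from each side. So sub: x = 0.

Answer: x ∈ {0}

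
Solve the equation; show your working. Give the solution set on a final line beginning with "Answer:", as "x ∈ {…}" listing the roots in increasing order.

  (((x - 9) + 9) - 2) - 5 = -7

Step 1. [(((x - 9) + 9) - 2) - 5 = -7] the outer -5 inverts by adding 5 ⇒ sub: ((x - 9) + 9) - 2 = -2.
Step 2. [((x - 9) + 9) - 2 = -2] -2 is outermost — add 2 both sides ⇒ sub: (x - 9) + 9 = 0.
Step 3. [(x - 9) + 9 = 0] the outer +9 inverts by subtracting 9, so sub: x - 9 = -9.
Step 4. [x - 9 = -9] the outer -9 inverts by adding 9 ⇒ sub: x = 0.

Answer: x ∈ {0}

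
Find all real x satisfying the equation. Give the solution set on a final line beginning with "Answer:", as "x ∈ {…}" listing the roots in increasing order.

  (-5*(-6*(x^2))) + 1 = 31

Step 1. [(-5*(-6*(x^2))) + 1 = 31] the outer +1 inverts by subtracting 1 ⇒ sub: -5*(-6*(x^2)) = 30.
Step 2. [-5*(-6*(x^2)) = 30] -5·(inner) — divide through by -5 ⇒ div: -6*(x^2) = -6.
Step 3. [-6*(x^2) = -6] -6·(inner) — divide through by -6, so div: x^2 = 1.
Step 4. [x^2 = 1] √ both sides: 1 ≥ 0 gives two branches ⇒ sqrt: x = 1 or -1.

Answer: x ∈ {-1, 1}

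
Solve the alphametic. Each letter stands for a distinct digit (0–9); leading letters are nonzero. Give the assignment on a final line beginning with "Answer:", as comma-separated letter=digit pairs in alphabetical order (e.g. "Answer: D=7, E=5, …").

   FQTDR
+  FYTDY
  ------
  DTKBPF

Step 1. [col 1: R + Y ≡ F (mod 10)] F=8 is one option consistent with column 1 (R + Y ≡ F (mod 10), carry-in 0) — take it, so F=8.
Step 2. [D] the sum has 6 digits but both addends have 5; that extra leading digit D is the final carry, namely 1, so D=1.
Step 3. [col 1: R + Y ≡ F (mod 10)] no forcing yet in column 1 (carry-in 0); R=5 is free and consistent — try it. So R=5.
Step 4. [col 1: R + Y ≡ F (mod 10)] in column 1 we have R+Y≡F with carry-in 0; given R=5, F=8 and digits 1,5,8 already taken and all letters distinct, that pins Y to 3, so Y=3.
Step 5. [col 2: D + D ≡ P (mod 10)] column 2: given D=1, carry-in 0, and digits 1,3,5,8 already taken and all letters distinct, D+D≡P (mod 10) forces P=2, so P=2.
Step 6. [col 3: T + T ≡ B (mod 10)] column 3 reads T+T+carry(0)=B with nothing yet; with digits 1,2,3,5,8 already taken and all letters distinct, the only value for T is 7 ⇒ T=7.
Step 7. [col 3: T + T ≡ B (mod 10)] from column 3 (T=7, carry-in 0, digits 1,2,3,5,7,8 already taken and all letters distinct): B must equal 4. So B=4.
Step 8. [col 4: Q + Y ≡ K (mod 10)] column 4: given Y=3, carry-in 1, and digits 1,2,3,4,5,7,8 already taken and all letters distinct, Q+Y≡K (mod 10) forces K=0 ⇒ K=0.
Step 9. [col 4: Q + Y ≡ K (mod 10)] column 4 reads Q+Y+carry(1)=K with Y=3, K=0; with digits 0,1,2,3,4,5,7,8 already taken and all letters distinct, the only value for Q is 6 ⇒ Q=6.

Answer: B=4, D=1, F=8, K=0, P=2, Q=6, R=5, T=7, Y=3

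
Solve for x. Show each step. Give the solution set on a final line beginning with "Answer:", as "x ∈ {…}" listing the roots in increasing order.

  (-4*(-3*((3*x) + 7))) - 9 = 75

Step 1. [(-4*(-3*((3*x) + 7))) - 9 = 75] the outer -9 inverts by adding 9 ⇒ sub: -4*(-3*((3*x) + 7)) = 84.
Step 2. [-4*(-3*((3*x) + 7)) = 84] -4 out front; divide by -4. So div: -3*((3*x) + 7) = -21.
Step 3. [-3*((3*x) + 7) = -21] leading coefficient -3: divide by -3 ⇒ div: (3*x) + 7 = 7.
Step 4. [(3*x) + 7 = 7] subtract 7: x sits inside (… + 7). So sub: 3*x = 0.
Step 5. [3*x = 0] 3 out front; divide by 3. So div: x = 0.

Answer: x ∈ {0}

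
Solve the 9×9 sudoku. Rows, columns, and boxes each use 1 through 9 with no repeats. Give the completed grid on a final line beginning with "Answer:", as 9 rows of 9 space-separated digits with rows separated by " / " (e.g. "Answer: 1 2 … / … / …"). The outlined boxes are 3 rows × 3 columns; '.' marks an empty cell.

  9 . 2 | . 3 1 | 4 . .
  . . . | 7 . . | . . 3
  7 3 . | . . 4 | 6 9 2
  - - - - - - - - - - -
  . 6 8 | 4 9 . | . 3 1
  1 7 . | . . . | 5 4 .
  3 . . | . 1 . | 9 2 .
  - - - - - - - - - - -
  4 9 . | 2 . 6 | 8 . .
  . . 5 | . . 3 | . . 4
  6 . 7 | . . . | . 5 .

Step 1. [r7c9∈{7}] nothing but 7 survives at r7c9, so r7c9=7.
Step 2. [r2c7∈{1}] r2c7 is down to just 1, so r2c7=1.
Step 3. [r2c8∈{8}] r2c8 has the single candidate 8. So r2c8=8.
Step 4. [r2c1∈{5}] nothing but 5 survives at r2c1 ⇒ r2c1=5.
Step 5. [r8c1∈{2,8}] r8c1 is the only open cell in col 1 admitting 8. So r8c1=8.
Step 6. [r1c4∈{5,6,8}] in row 1, 6 fits only at r1c4, so r1c4=6.
Step 7. [r4c6∈{2,5,7}] row 4 places 5 nowhere but r4c6, so r4c6=5.
Step 8. [r6c4∈{8}] r6c4's peers cover all but 8, so r6c4=8.
Step 9. [r8c4∈{1,9}] in row 8, 9 fits only at r8c4 ⇒ r8c4=9.
Step 10. [r5c6∈{2}] nothing but 2 survives at r5c6 ⇒ r5c6=2.
Step 11. [r3c5∈{5,8}] in row 3, 8 fits only at r3c5, so r3c5=8.
Step 12. [r7c8∈{1}] r7c8 has the single candidate 1 ⇒ r7c8=1.
Step 13. [r6c3∈{4}] only 4 remains possible at r6c3. So r6c3=4.
Step 14. [r8c7∈{2}] r8c7 has the single candidate 2, so r8c7=2.
Step 15. [r9c4∈{1}] r9c4 has the single candidate 1. So r9c4=1.
Step 16. [r6c9∈{6}] only 6 remains possible at r6c9 ⇒ r6c9=6.
Step 17. [r5c3∈{9}] nothing but 9 survives at r5c3, so r5c3=9.
Step 18. [r2c3∈{6}] r2c3 has the single candidate 6 ⇒ r2c3=6.
Step 19. [r6c6∈{7}] r6c6's peers cover all but 7. So r6c6=7.
Step 20. [r9c7∈{3}] nothing but 3 survives at r9c7. So r9c7=3.
Step 21. [r2c2∈{4}] only 4 remains possible at r2c2, so r2c2=4.
Step 22. [r7c3∈{3}] nothing but 3 survives at r7c3 ⇒ r7c3=3.
Step 23. [r5c4∈{3}] r5c4's peers cover all but 3, so r5c4=3.
Step 24. [r1c2∈{8}] r1c2 is down to just 8. So r1c2=8.
Step 25. [r8c8∈{6}] r8c8 is down to just 6, so r8c8=6.
Step 26. [r4c7∈{7}] r4c7's peers cover all but 7. So r4c7=7.
Step 27. [r1c8∈{7}] only 7 remains possible at r1c8. So r1c8=7.
Step 28. [r1c9∈{5}] r1c9 has the single candidate 5 ⇒ r1c9=5.
Step 29. [r2c6∈{9}] nothing but 9 survives at r2c6. So r2c6=9.
Step 30. [r9c6∈{8}] nothing but 8 survives at r9c6. So r9c6=8.
Step 31. [r4c1∈{2}] only 2 remains possible at r4c1, so r4c1=2.
Step 32. [r5c9∈{8}] r5c9 has the single candidate 8, so r5c9=8.
Step 33. [r9c2∈{2}] nothing but 2 survives at r9c2, so r9c2=2.
Step 34. [r8c2∈{1}] r8c2's peers cover all but 1 ⇒ r8c2=1.
Step 35. [r5c5∈{6}] nothing but 6 survives at r5c5, so r5c5=6.
Step 36. [r6c2∈{5}] nothing but 5 survives at r6c2. So r6c2=5.
Step 37. [r7c5∈{5}] r7c5's peers cover all but 5. So r7c5=5.
Step 38. [r2c5∈{2}] r2c5 has the single candidate 2. So r2c5=2.
Step 39. [r3c4∈{5}] only 5 remains possible at r3c4, so r3c4=5.
Step 40. [r9c5∈{4}] r9c5 has the single candidate 4, so r9c5=4.
Step 41. [r3c3∈{1}] nothing but 1 survives at r3c3. So r3c3=1.
Step 42. [r9c9∈{9}] r9c9's peers cover all but 9, so r9c9=9.
Step 43. [r8c5∈{7}] only 7 remains possible at r8c5 ⇒ r8c5=7.

Answer: 9 8 2 6 3 1 4 7 5 / 5 4 6 7 2 9 1 8 3 / 7 3 1 5 8 4 6 9 2 / 2 6 8 4 9 5 7 3 1 / 1 7 9 3 6 2 5 4 8 / 3 5 4 8 1 7 9 2 6 / 4 9 3 2 5 6 8 1 7 / 8 1 5 9 7 3 2 6 4 / 6 2 7 1 4 8 3 5 9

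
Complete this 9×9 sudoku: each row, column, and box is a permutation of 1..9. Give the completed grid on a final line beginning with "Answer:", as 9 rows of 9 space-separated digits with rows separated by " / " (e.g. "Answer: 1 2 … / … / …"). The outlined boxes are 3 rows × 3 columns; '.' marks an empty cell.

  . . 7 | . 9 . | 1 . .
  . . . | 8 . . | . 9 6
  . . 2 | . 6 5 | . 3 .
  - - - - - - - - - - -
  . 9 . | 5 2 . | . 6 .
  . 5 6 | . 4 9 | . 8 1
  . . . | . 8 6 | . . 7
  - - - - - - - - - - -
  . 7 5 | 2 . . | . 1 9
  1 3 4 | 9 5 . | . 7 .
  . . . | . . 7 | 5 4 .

Step 1. [r1c9∈{2,4,5,8}] col 9 places 5 nowhere but r1c9, so r1c9=5.
Step 2. [r7c5∈{3}] r7c5's peers cover all but 3. So r7c5=3.
Step 3. [r4c1∈{3,4,7,8}] across row 4, 7 lands solely at r4c1. So r4c1=7.
Step 4. [r6c7∈{2,3,4,9}] in row 6, 9 fits only at r6c7 ⇒ r6c7=9.
Step 5. [r2c5∈{1,7}] in col 5, 7 fits only at r2c5. So r2c5=7.
Step 6. [r1c8∈{2}] nothing but 2 survives at r1c8, so r1c8=2.
Step 7. [r2c7∈{4}] r2c7 is down to just 4, so r2c7=4.
Step 8. [r3c9∈{8}] r3c9 is down to just 8, so r3c9=8.
Step 9. [r2c2∈{1}] only 1 remains possible at r2c2. So r2c2=1.
Step 10. [r3c2∈{4}] r3c2 is down to just 4. So r3c2=4.
Step 11. [r2c3∈{3}] only 3 remains possible at r2c3 ⇒ r2c3=3.
Step 12. [r6c2∈{2}] r6c2 is down to just 2. So r6c2=2.
Step 13. [r9c1∈{2,6,8,9}] in col 1, 2 fits only at r9c1, so r9c1=2.
Step 14. [r4c6∈{1,3}] across col 6, 1 lands solely at r4c6 ⇒ r4c6=1.
Step 15. [r5c1∈{3}] r5c1 is down to just 3, so r5c1=3.
Step 16. [r8c7∈{2,6,8}] in row 8, 6 fits only at r8c7 ⇒ r8c7=6.
Step 17. [r7c1∈{6,8}] across row 7, 6 lands solely at r7c1, so r7c1=6.
Step 18. [r1c6∈{3,4}] across col 6, 3 lands solely at r1c6 ⇒ r1c6=3.
Step 19. [r9c2∈{8}] nothing but 8 survives at r9c2. So r9c2=8.
Step 20. [r7c7∈{8}] r7c7 has the single candidate 8. So r7c7=8.
Step 21. [r9c4∈{1,6}] r9c4 is the only open cell in row 9 admitting 6 ⇒ r9c4=6.
Step 22. [r4c9∈{3,4}] across row 4, 4 lands solely at r4c9. So r4c9=4.
Step 23. [r6c8∈{5}] r6c8 is down to just 5, so r6c8=5.
Step 24. [r8c9∈{2}] r8c9 has the single candidate 2. So r8c9=2.
Step 25. [r3c4∈{1}] r3c4's peers cover all but 1, so r3c4=1.
Step 26. [r2c6∈{2}] r2c6 is down to just 2, so r2c6=2.
Step 27. [r9c9∈{3}] r9c9 is down to just 3, so r9c9=3.
Step 28. [r5c7∈{2}] nothing but 2 survives at r5c7. So r5c7=2.
Step 29. [r2c1∈{5}] r2c1 has the single candidate 5, so r2c1=5.
Step 30. [r6c3∈{1}] nothing but 1 survives at r6c3, so r6c3=1.
Step 31. [r1c2∈{6}] r1c2 has the single candidate 6. So r1c2=6.
Step 32. [r3c1∈{9}] r3c1 is down to just 9 ⇒ r3c1=9.
Step 33. [r9c5∈{1}] only 1 remains possible at r9c5 ⇒ r9c5=1.
Step 34. [r1c4∈{4}] r1c4 has the single candidate 4. So r1c4=4.
Step 35. [r4c3∈{8}] r4c3 has the single candidate 8. So r4c3=8.
Step 36. [r8c6∈{8}] only 8 remains possible at r8c6, so r8c6=8.
Step 37. [r4c7∈{3}] r4c7 has the single candidate 3. So r4c7=3.
Step 38. [r6c4∈{3}] nothing but 3 survives at r6c4, so r6c4=3.
Step 39. [r9c3∈{9}] r9c3 is down to just 9. So r9c3=9.
Step 40. [r5c4∈{7}] r5c4 is down to just 7, so r5c4=7.
Step 41. [r3c7∈{7}] only 7 remains possible at r3c7. So r3c7=7.
Step 42. [r1c1∈{8}] r1c1 has the single candidate 8 ⇒ r1c1=8.
Step 43. [r7c6∈{4}] nothing but 4 survives at r7c6. So r7c6=4.
Step 44. [r6c1∈{4}] r6c1 is down to just 4 ⇒ r6c1=4.

Answer: 8 6 7 4 9 3 1 2 5 / 5 1 3 8 7 2 4 9 6 / 9 4 2 1 6 5 7 3 8 / 7 9 8 5 2 1 3 6 4 / 3 5 6 7 4 9 2 8 1 / 4 2 1 3 8 6 9 5 7 / 6 7 5 2 3 4 8 1 9 / 1 3 4 9 5 8 6 7 2 / 2 8 9 6 1 7 5 4 3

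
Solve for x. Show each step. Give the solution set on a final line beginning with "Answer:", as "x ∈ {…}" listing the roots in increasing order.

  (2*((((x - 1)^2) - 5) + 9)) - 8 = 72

Step 1. [(2*((((x - 1)^2) - 5) + 9)) - 8 = 72] common factor 2 (LHS and 72) — divide through, so factor: ((((x - 1)^2) - 5) + 9) - 4 = 36.
Step 2. [((((x - 1)^2) - 5) + 9) - 4 = 36] -4 is outermost — add 4 both sides ⇒ sub: (((x - 1)^2) - 5) + 9 = 40.
Step 3. [(((x - 1)^2) - 5) + 9 = 40] subtract 9: x sits inside (… + 9) ⇒ sub: ((x - 1)^2) - 5 = 31.
Step 4. [((x - 1)^2) - 5 = 31] add 5: x sits inside (… - 5), so sub: (x - 1)^2 = 36.
Step 5. [(x - 1)^2 = 36] √ both sides: 36 ≥ 0 gives two branches, so sqrt: x - 1 = 6 or -6.
Step 6. [x - 1 = 6 or -6] peel the -1: add 1 from each side ⇒ sub: x = 7 or -5.

Answer: x ∈ {-5, 7}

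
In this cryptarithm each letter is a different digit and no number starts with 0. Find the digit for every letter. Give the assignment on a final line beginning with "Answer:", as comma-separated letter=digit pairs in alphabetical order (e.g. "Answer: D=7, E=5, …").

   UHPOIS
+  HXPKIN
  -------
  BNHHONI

Step 1. [col 1: S + N ≡ I (mod 10)] column 1 (S + N ≡ I (mod 10), carry-in 0) doesn't pin I yet; pick I=6 and continue, so I=6.
Step 2. [col 1: S + N ≡ I (mod 10)] several values work for S in column 1 (S + N ≡ I (mod 10), carry-in 0); try S=4 ⇒ S=4.
Step 3. [B] the sum has 7 digits but both addends have 6; that extra leading digit B is the final carry, namely 1. So B=1.
Step 4. [col 1: S + N ≡ I (mod 10)] column 1: given S=4, I=6, carry-in 0, and digits 1,4,6 already taken and all letters distinct, S+N≡I (mod 10) forces N=2, so N=2.
Step 5. [col 3: O + K ≡ O (mod 10)] column 3 reads O+K+carry(1)=O with nothing yet; with digits 1,2,4,6 already taken and all letters distinct, the only value for K is 9, so K=9.
Step 6. [col 3: O + K ≡ O (mod 10)] O=8 is one option consistent with column 3 (O + K ≡ O (mod 10), carry-in 1) — take it. So O=8.
Step 7. [col 4: P + P ≡ H (mod 10)] several values work for P in column 4 (P + P ≡ H (mod 10), carry-in 1); try P=3, so P=3.
Step 8. [col 4: P + P ≡ H (mod 10)] column 4: given P=3, carry-in 1, and digits 1,2,3,4,6,8,9 already taken and all letters distinct, P+P≡H (mod 10) forces H=7 ⇒ H=7.
Step 9. [col 5: H + X ≡ H (mod 10)] from column 5 (H=7, carry-in 0, digits 1,2,3,4,6,7,8,9 already taken and all letters distinct): X must equal 0, so X=0.
Step 10. [col 6: U + H ≡ N (mod 10)] column 6: given H=7, N=2, carry-in 0, and digits 0,1,2,3,4,6,7,8,9 already taken and all letters distinct, U+H≡N (mod 10) forces U=5 ⇒ U=5.

Answer: B=1, H=7, I=6, K=9, N=2, O=8, P=3, S=4, U=5, X=0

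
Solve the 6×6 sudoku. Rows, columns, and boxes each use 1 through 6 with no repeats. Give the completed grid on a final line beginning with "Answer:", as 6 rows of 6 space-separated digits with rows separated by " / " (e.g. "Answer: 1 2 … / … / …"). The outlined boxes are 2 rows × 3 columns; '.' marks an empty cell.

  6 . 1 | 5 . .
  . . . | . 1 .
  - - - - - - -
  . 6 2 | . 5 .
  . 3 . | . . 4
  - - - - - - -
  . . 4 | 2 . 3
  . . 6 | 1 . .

Step 1. [r2c4∈{3,4,6}] col 4 places 4 nowhere but r2c4 ⇒ r2c4=4.
Step 2. [r6c1∈{2,3,5}] 3 has one home in row 6: r6c1 ⇒ r6c1=3.
Step 3. [r2c1∈{2,5}] across col 1, 2 lands solely at r2c1 ⇒ r2c1=2.
Step 4. [r2c2∈{5}] r2c2 has the single candidate 5 ⇒ r2c2=5.
Step 5. [r4c1∈{1,5}] row 4 places 1 nowhere but r4c1 ⇒ r4c1=1.
Step 6. [r4c5∈{2,6}] r4c5 is the only open cell in row 4 admitting 2. So r4c5=2.
Step 7. [r1c6∈{2}] only 2 remains possible at r1c6. So r1c6=2.
Step 8. [r4c3∈{5}] r4c3 is down to just 5, so r4c3=5.
Step 9. [r1c5∈{3}] nothing but 3 survives at r1c5, so r1c5=3.
Step 10. [r5c1∈{5}] r5c1's peers cover all but 5, so r5c1=5.
Step 11. [r6c5∈{4}] r6c5's peers cover all but 4, so r6c5=4.
Step 12. [r3c4∈{3}] r3c4 has the single candidate 3 ⇒ r3c4=3.
Step 13. [r6c6∈{5}] nothing but 5 survives at r6c6. So r6c6=5.
Step 14. [r1c2∈{4}] r1c2 has the single candidate 4. So r1c2=4.
Step 15. [r5c5∈{6}] nothing but 6 survives at r5c5 ⇒ r5c5=6.
Step 16. [r4c4∈{6}] r4c4 is down to just 6. So r4c4=6.
Step 17. [r2c3∈{3}] r2c3 is down to just 3. So r2c3=3.
Step 18. [r5c2∈{1}] nothing but 1 survives at r5c2. So r5c2=1.
Step 19. [r3c1∈{4}] r3c1 is down to just 4 ⇒ r3c1=4.
Step 20. [r2c6∈{6}] r2c6 is down to just 6 ⇒ r2c6=6.
Step 21. [r6c2∈{2}] only 2 remains possible at r6c2. So r6c2=2.
Step 22. [r3c6∈{1}] r3c6 is down to just 1, so r3c6=1.

Answer: 6 4 1 5 3 2 / 2 5 3 4 1 6 / 4 6 2 3 5 1 / 1 3 5 6 2 4 / 5 1 4 2 6 3 / 3 2 6 1 4 5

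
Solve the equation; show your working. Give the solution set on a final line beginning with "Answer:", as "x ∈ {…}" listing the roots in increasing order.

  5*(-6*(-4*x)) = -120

Step 1. [5*(-6*(-4*x)) = -120] 5 out front; divide by 5, so div: -6*(-4*x) = -24.
Step 2. [-6*(-4*x) = -24] -6 out front; divide by -6 ⇒ div: -4*x = 4.
Step 3. [-4*x = 4] divide by the outer -4 ⇒ div: x = -1.

Answer: x ∈ {-1}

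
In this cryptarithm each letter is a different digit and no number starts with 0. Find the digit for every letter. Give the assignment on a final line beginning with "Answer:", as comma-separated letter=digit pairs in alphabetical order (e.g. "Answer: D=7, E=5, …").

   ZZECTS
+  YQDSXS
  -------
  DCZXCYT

Step 1. [D] the sum has 7 digits but both addends have 6; that extra leading digit D is the final carry, namely 1, so D=1.
Step 2. [col 1: S + S ≡ T (mod 10)] no forcing yet in column 1 (carry-in 0); T=8 is free and consistent — try it. So T=8.
Step 3. [col 1: S + S ≡ T (mod 10)] several values work for S in column 1 (S + S ≡ T (mod 10), carry-in 0); try S=9, so S=9.
Step 4. [col 2: T + X ≡ Y (mod 10)] no forcing yet in column 2 (carry-in 1); Y=5 is free and consistent — try it. So Y=5.
Step 5. [col 2: T + X ≡ Y (mod 10)] in column 2 we have T+X≡Y with carry-in 1; given T=8, Y=5 and digits 1,5,8,9 already taken and all letters distinct, that pins X to 6 ⇒ X=6.
Step 6. [col 3: C + S ≡ C (mod 10)] C=2 is one option consistent with column 3 (C + S ≡ C (mod 10), carry-in 1) — take it. So C=2.
Step 7. [col 4: E + D ≡ X (mod 10)] from column 4 (D=1, X=6, carry-in 1, digits 1,2,5,6,8,9 already taken and all letters distinct): E must equal 4 ⇒ E=4.
Step 8. [col 5: Z + Q ≡ Z (mod 10)] column 5 reads Z+Q+carry(0)=Z with nothing yet; with digits 1,2,4,5,6,8,9 already taken and all letters distinct, the only value for Q is 0. So Q=0.
Step 9. [col 5: Z + Q ≡ Z (mod 10)] several values work for Z in column 5 (Z + Q ≡ Z (mod 10), carry-in 0); try Z=7. So Z=7.

Answer: C=2, D=1, E=4, Q=0, S=9, T=8, X=6, Y=5, Z=7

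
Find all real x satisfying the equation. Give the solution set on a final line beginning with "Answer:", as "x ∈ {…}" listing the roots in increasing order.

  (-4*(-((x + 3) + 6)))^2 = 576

Step 1. [(-4*(-((x + 3) + 6)))^2 = 576] LHS squared, RHS 576 ≥ 0: apply √ (±), so sqrt: -4*(-((x + 3) + 6)) = 24 or -24.
Step 2. [-4*(-((x + 3) + 6)) = 24 or -24] -4·(inner) — divide through by -4, so div: -((x + 3) + 6) = -6 or 6.
Step 3. [-((x + 3) + 6) = -6 or 6] LHS negated; negate both sides ⇒ neg: (x + 3) + 6 = 6 or -6.
Step 4. [(x + 3) + 6 = 6 or -6] the outer +6 inverts by subtracting 6. So sub: x + 3 = 0 or -12.
Step 5. [x + 3 = 0 or -12] the outer +3 inverts by subtracting 3 ⇒ sub: x = -3 or -15.

Answer: x ∈ {-15, -3}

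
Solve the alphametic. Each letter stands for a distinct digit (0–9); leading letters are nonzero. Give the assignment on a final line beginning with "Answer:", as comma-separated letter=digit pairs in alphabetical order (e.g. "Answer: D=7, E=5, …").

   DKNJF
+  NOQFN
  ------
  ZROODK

Step 1. [col 1: F + N ≡ K (mod 10)] several values work for F in column 1 (F + N ≡ K (mod 10), carry-in 0); try F=3 ⇒ F=3.
Step 2. [col 1: F + N ≡ K (mod 10)] several values work for K in column 1 (F + N ≡ K (mod 10), carry-in 0); try K=0. So K=0.
Step 3. [Z] Z is the leading digit of a 6-digit sum of two 5-digit numbers; the final carry is exactly 1 ⇒ Z=1.
Step 4. [col 1: F + N ≡ K (mod 10)] column 1 reads F+N+carry(0)=K with F=3, K=0; with digits 0,1,3 already taken and all letters distinct, the only value for N is 7, so N=7.
Step 5. [col 2: J + F ≡ D (mod 10)] no forcing yet in column 2 (carry-in 1); D=8 is free and consistent — try it. So D=8.
Step 6. [col 2: J + F ≡ D (mod 10)] from column 2 (F=3, D=8, carry-in 1, digits 0,1,3,7,8 already taken and all letters distinct): J must equal 4, so J=4.
Step 7. [col 3: N + Q ≡ O (mod 10)] column 3 (N + Q ≡ O (mod 10), carry-in 0) doesn't pin Q yet; pick Q=2 and continue, so Q=2.
Step 8. [col 3: N + Q ≡ O (mod 10)] in column 3 we have N+Q≡O with carry-in 0; given N=7, Q=2 and digits 0,1,2,3,4,7,8 already taken and all letters distinct, that pins O to 9 ⇒ O=9.
Step 9. [col 5: D + N ≡ R (mod 10)] from column 5 (D=8, N=7, carry-in 0, digits 0,1,2,3,4,7,8,9 already taken and all letters distinct): R must equal 5, so R=5.

Answer: D=8, F=3, J=4, K=0, N=7, O=9, Q=2, R=5, Z=1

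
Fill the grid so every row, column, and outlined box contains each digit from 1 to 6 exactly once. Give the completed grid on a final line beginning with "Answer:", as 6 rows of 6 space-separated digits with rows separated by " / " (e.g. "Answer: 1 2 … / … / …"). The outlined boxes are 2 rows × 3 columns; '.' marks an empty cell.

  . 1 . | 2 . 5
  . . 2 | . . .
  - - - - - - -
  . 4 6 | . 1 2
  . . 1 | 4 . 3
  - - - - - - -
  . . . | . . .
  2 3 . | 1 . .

Step 1. [r4c5∈{5,6}] r4c5 is the only open cell in row 4 admitting 6, so r4c5=6.
Step 2. [r1c1∈{3,4,6}] in row 1, 6 fits only at r1c1, so r1c1=6.
Step 3. [r4c1∈{5}] nothing but 5 survives at r4c1 ⇒ r4c1=5.
Step 4. [r6c6∈{4,6}] across row 6, 6 lands solely at r6c6 ⇒ r6c6=6.
Step 5. [r5c6∈{4}] r5c6's peers cover all but 4, so r5c6=4.
Step 6. [r5c3∈{5}] r5c3 is down to just 5, so r5c3=5.
Step 7. [r2c1∈{3,4}] 4 has one home in col 1: r2c1. So r2c1=4.
Step 8. [r2c5∈{3}] r2c5 has the single candidate 3, so r2c5=3.
Step 9. [r3c1∈{3}] r3c1 is down to just 3 ⇒ r3c1=3.
Step 10. [r6c5∈{5}] r6c5 is down to just 5 ⇒ r6c5=5.
Step 11. [r6c3∈{4}] r6c3's peers cover all but 4 ⇒ r6c3=4.
Step 12. [r1c3∈{3}] r1c3 has the single candidate 3. So r1c3=3.
Step 13. [r5c2∈{6}] only 6 remains possible at r5c2, so r5c2=6.
Step 14. [r3c4∈{5}] r3c4 has the single candidate 5 ⇒ r3c4=5.
Step 15. [r2c6∈{1}] only 1 remains possible at r2c6, so r2c6=1.
Step 16. [r5c1∈{1}] only 1 remains possible at r5c1, so r5c1=1.
Step 17. [r1c5∈{4}] r1c5 is down to just 4, so r1c5=4.
Step 18. [r5c5∈{2}] r5c5 is down to just 2, so r5c5=2.
Step 19. [r2c4∈{6}] r2c4 is down to just 6, so r2c4=6.
Step 20. [r4c2∈{2}] r4c2's peers cover all but 2, so r4c2=2.
Step 21. [r5c4∈{3}] r5c4's peers cover all but 3, so r5c4=3.
Step 22. [r2c2∈{5}] r2c2's peers cover all but 5. So r2c2=5.

Answer: 6 1 3 2 4 5 / 4 5 2 6 3 1 / 3 4 6 5 1 2 / 5 2 1 4 6 3 / 1 6 5 3 2 4 / 2 3 4 1 5 6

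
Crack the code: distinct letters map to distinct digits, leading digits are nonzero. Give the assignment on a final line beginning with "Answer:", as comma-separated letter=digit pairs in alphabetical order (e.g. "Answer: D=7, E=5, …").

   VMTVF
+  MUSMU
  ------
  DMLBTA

Step 1. [col 1: F + U ≡ A (mod 10)] column 1 (F + U ≡ A (mod 10), carry-in 0) doesn't pin U yet; pick U=4 and continue. So U=4.
Step 2. [col 1: F + U ≡ A (mod 10)] column 1 (F + U ≡ A (mod 10), carry-in 0) doesn't pin A yet; pick A=7 and continue ⇒ A=7.
Step 3. [col 1: F + U ≡ A (mod 10)] column 1: given U=4, A=7, carry-in 0, and digits 4,7 already taken and all letters distinct, F+U≡A (mod 10) forces F=3 ⇒ F=3.
Step 4. [col 2: V + M ≡ T (mod 10)] column 2 (V + M ≡ T (mod 10), carry-in 0) doesn't pin M yet; pick M=6 and continue. So M=6.
Step 5. [col 2: V + M ≡ T (mod 10)] no forcing yet in column 2 (carry-in 0); V=9 is free and consistent — try it, so V=9.
Step 6. [D] adding two 5-digit numbers gives at most 5+1 digits, and here it does — D is that final carry and must be 1 ⇒ D=1.
Step 7. [col 2: V + M ≡ T (mod 10)] column 2 reads V+M+carry(0)=T with V=9, M=6; with digits 1,3,4,6,7,9 already taken and all letters distinct, the only value for T is 5 ⇒ T=5.
Step 8. [col 3: T + S ≡ B (mod 10)] column 3: given T=5, carry-in 1, and digits 1,3,4,5,6,7,9 already taken and all letters distinct, T+S≡B (mod 10) forces S=2. So S=2.
Step 9. [col 3: T + S ≡ B (mod 10)] column 3 reads T+S+carry(1)=B with T=5, S=2; with digits 1,2,3,4,5,6,7,9 already taken and all letters distinct, the only value for B is 8, so B=8.
Step 10. [col 4: M + U ≡ L (mod 10)] column 4 reads M+U+carry(0)=L with M=6, U=4; with digits 1,2,3,4,5,6,7,8,9 already taken and all letters distinct, the only value for L is 0 ⇒ L=0.

Answer: A=7, B=8, D=1, F=3, L=0, M=6, S=2, T=5, U=4, V=9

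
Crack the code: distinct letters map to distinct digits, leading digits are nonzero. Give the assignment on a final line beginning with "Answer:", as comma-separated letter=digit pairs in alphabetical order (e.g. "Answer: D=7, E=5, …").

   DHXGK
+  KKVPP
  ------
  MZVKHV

Step 1. [col 1: K + P ≡ V (mod 10)] no forcing yet in column 1 (carry-in 0); K=2 is free and consistent — try it ⇒ K=2.
Step 2. [col 1: K + P ≡ V (mod 10)] no forcing yet in column 1 (carry-in 0); V=6 is free and consistent — try it ⇒ V=6.
Step 3. [col 1: K + P ≡ V (mod 10)] column 1: given K=2, V=6, carry-in 0, and digits 2,6 already taken and all letters distinct, K+P≡V (mod 10) forces P=4 ⇒ P=4.
Step 4. [col 2: G + P ≡ H (mod 10)] H=3 is one option consistent with column 2 (G + P ≡ H (mod 10), carry-in 0) — take it ⇒ H=3.
Step 5. [col 2: G + P ≡ H (mod 10)] column 2 reads G+P+carry(0)=H with P=4, H=3; with digits 2,3,4,6 already taken and all letters distinct, the only value for G is 9 ⇒ G=9.
Step 6. [col 3: X + V ≡ K (mod 10)] in column 3 we have X+V≡K with carry-in 1; given V=6, K=2 and digits 2,3,4,6,9 already taken and all letters distinct, that pins X to 5. So X=5.
Step 7. [col 5: D + K ≡ Z (mod 10)] column 5: given K=2, carry-in 0, and digits 2,3,4,5,6,9 already taken and all letters distinct, D+K≡Z (mod 10) forces Z=0, so Z=0.
Step 8. [M] the sum has 6 digits but both addends have 5; that extra leading digit M is the final carry, namely 1. So M=1.
Step 9. [col 5: D + K ≡ Z (mod 10)] in column 5 we have D+K≡Z with carry-in 0; given K=2, Z=0 and digits 0,1,2,3,4,5,6,9 already taken and all letters distinct, that pins D to 8, so D=8.

Answer: D=8, G=9, H=3, K=2, M=1, P=4, V=6, X=5, Z=0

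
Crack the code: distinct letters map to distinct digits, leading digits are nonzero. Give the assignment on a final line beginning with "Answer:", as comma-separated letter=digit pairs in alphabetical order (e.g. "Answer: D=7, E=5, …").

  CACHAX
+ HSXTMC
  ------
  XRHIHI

Step 1. [col 1: X + C ≡ I (mod 10)] no forcing yet in column 1 (carry-in 0); X=7 is free and consistent — try it ⇒ X=7.
Step 2. [col 1: X + C ≡ I (mod 10)] I=1 is one option consistent with column 1 (X + C ≡ I (mod 10), carry-in 0) — take it, so I=1.
Step 3. [col 1: X + C ≡ I (mod 10)] column 1 reads X+C+carry(0)=I with X=7, I=1; with digits 1,7 already taken and all letters distinct, the only value for C is 4 ⇒ C=4.
Step 4. [col 2: A + M ≡ H (mod 10)] column 2 (A + M ≡ H (mod 10), carry-in 1) doesn't pin H yet; pick H=2 and continue. So H=2.
Step 5. [col 2: A + M ≡ H (mod 10)] several values work for M in column 2 (A + M ≡ H (mod 10), carry-in 1); try M=5 ⇒ M=5.
Step 6. [col 2: A + M ≡ H (mod 10)] column 2: given M=5, H=2, carry-in 1, and digits 1,2,4,5,7 already taken and all letters distinct, A+M≡H (mod 10) forces A=6 ⇒ A=6.
Step 7. [col 3: H + T ≡ I (mod 10)] column 3 reads H+T+carry(1)=I with H=2, I=1; with digits 1,2,4,5,6,7 already taken and all letters distinct, the only value for T is 8. So T=8.
Step 8. [col 5: A + S ≡ R (mod 10)] from column 5 (A=6, carry-in 1, digits 1,2,4,5,6,7,8 already taken and all letters distinct): S must equal 3. So S=3.
Step 9. [col 5: A + S ≡ R (mod 10)] in column 5 we have A+S≡R with carry-in 1; given A=6, S=3 and digits 1,2,3,4,5,6,7,8 already taken and all letters distinct, that pins R to 0. So R=0.

Answer: A=6, C=4, H=2, I=1, M=5, R=0, S=3, T=8, X=7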